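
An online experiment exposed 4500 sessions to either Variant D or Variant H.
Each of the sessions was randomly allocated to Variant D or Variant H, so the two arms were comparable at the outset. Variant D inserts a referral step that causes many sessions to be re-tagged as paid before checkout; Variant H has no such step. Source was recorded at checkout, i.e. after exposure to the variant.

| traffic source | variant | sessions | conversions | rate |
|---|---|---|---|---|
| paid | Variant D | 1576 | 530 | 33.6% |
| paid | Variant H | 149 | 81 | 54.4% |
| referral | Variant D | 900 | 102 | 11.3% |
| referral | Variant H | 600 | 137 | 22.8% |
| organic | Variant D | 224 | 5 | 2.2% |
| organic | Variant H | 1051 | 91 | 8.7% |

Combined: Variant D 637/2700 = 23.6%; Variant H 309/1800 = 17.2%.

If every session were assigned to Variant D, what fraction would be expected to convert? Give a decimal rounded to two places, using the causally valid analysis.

0.24

The distribution of traffic source is itself part of what the variant does — it is an intermediate outcome. Holding it fixed would remove that part of the effect; the total effect is the pooled difference.
So P(outcome | do(Variant D)) is just the pooled rate for Variant D: 637/2700 = 0.236.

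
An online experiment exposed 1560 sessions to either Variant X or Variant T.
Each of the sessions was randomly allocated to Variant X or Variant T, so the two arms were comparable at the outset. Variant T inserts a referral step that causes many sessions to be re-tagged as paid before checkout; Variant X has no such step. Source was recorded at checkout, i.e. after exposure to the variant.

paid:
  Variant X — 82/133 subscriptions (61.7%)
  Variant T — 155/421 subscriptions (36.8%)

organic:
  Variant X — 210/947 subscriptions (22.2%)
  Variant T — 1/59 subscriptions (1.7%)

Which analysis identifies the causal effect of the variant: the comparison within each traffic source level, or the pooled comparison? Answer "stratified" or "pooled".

Because the variant influences traffic source, traffic source is a post-treatment mediator, not a confounder. Stratifying on it would bias the estimate; the causal effect is the crude pooled difference.
Pooled: Variant X 27.0% vs Variant T 32.5%; Variant T is higher overall.

pooled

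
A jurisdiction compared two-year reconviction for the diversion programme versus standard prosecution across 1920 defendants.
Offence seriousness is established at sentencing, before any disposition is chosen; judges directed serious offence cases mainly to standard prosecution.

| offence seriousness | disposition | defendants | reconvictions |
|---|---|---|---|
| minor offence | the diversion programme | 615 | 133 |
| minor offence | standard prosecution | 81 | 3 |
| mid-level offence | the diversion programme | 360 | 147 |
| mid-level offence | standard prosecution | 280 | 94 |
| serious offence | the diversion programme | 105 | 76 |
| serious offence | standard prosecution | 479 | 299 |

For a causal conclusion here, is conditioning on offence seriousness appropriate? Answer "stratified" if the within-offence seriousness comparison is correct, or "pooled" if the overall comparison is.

stratified

Offence seriousness is set before the disposition has any effect — it is not caused by the disposition — and it independently drives the outcome. That makes it a confounder, so the causal comparison is within offence seriousness levels.
Within each level — minor offence: 21.6% vs 3.7%; mid-level offence: 40.8% vs 33.6%; serious offence: 72.4% vs 62.4% — standard prosecution is lower every time.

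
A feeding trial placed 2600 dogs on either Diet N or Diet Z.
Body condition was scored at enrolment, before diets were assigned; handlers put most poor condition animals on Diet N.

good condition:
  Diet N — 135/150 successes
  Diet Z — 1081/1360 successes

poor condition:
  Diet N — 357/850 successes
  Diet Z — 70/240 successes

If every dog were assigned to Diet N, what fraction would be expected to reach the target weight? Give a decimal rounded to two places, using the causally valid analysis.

0.70

Nothing the diet does changes starting body condition; the imbalance is an allocation artefact. With starting body condition also predicting the outcome, the pooled figure is confounded, and the within-stratum comparison is the causal one.
Standardising Diet N to the population starting body condition mix: 0.581·135/150 + 0.419·357/850 = 0.699.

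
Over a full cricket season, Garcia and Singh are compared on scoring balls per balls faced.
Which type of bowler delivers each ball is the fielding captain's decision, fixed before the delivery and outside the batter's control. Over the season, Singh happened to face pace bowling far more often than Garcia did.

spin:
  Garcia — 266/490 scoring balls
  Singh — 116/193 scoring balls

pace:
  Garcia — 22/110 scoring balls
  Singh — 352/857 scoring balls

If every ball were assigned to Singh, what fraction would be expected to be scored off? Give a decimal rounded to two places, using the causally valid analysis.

The stratified and pooled comparisons disagree (Singh wins within each bowling type; Garcia wins overall), so the answer turns on the causal role of bowling type.
Since bowling type is a pre-existing factor (not a product of the player) and it affects the outcome on its own, it is a confounder. The stratified rates, not the pooled rate, identify the causal effect.
Standardising Singh to the population bowling type mix: 0.414·116/193 + 0.586·352/857 = 0.490.

0.49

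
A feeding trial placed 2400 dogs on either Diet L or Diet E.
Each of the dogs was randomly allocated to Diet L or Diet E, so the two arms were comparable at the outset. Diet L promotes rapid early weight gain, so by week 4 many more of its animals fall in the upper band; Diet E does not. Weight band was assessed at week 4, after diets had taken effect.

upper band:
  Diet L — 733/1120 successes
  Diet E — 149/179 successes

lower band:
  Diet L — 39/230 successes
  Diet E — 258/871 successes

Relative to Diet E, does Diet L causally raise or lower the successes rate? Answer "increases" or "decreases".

Week-4 weight band is recorded after the diet and is itself shifted by it — it sits on the causal path from diet to outcome. Conditioning on a mediator would strip out part of the effect we want; the pooled comparison gives the total causal effect.
Pooled: Diet L 57.2% vs Diet E 38.8%; Diet L is higher overall.

increases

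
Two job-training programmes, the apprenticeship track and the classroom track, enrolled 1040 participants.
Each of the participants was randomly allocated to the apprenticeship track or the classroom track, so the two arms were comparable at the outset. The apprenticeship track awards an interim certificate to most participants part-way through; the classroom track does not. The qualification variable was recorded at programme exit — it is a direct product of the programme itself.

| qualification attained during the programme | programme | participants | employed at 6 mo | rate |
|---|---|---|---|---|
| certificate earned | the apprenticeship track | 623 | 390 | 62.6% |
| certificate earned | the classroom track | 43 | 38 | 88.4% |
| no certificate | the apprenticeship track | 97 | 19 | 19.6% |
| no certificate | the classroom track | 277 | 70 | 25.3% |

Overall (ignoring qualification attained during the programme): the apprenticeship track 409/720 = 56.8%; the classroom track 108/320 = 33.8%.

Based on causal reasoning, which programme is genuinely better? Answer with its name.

the apprenticeship track

the classroom track is higher inside every qualification attained during the programme stratum but the apprenticeship track is higher in aggregate. Whether to stratify depends on how qualification attained during the programme relates to the programme.
Qualification attained during the programme is recorded after the programme and is itself shifted by it — it sits on the causal path from programme to outcome. Conditioning on a mediator would strip out part of the effect we want; the pooled comparison gives the total causal effect.
Pooled: the apprenticeship track 56.8% vs the classroom track 33.8%; the apprenticeship track is higher overall.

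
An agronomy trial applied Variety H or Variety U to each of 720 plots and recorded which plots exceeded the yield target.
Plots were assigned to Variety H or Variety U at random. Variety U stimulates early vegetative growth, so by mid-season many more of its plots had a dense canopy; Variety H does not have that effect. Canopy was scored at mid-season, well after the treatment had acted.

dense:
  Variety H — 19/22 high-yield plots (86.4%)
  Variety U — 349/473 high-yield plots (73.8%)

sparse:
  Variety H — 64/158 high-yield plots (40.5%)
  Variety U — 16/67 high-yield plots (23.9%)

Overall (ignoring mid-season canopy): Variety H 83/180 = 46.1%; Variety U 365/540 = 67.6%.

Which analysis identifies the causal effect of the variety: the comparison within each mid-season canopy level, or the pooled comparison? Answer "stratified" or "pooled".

The mid-season canopy-specific comparison favours Variety H throughout, but the pooled figures favour Variety U. The question is whether to condition on mid-season canopy.
Stratifying would compare varietys among plots the varietys themselves sorted into mid-season canopy groups — a form of selection on an intermediate. The unconditioned pooled rates give the total causal effect.
Pooled: Variety H 46.1% vs Variety U 67.6%; Variety U is higher overall.

pooled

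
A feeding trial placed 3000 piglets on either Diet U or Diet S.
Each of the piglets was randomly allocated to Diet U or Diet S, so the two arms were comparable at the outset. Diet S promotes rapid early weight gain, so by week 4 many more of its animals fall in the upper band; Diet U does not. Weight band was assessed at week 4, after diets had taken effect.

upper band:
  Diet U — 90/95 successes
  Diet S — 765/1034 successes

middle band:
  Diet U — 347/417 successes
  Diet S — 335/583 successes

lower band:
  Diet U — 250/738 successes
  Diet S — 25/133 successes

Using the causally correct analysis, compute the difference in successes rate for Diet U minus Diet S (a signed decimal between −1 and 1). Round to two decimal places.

-0.09

The stratified and pooled comparisons disagree (Diet U wins within each week-4 weight band; Diet S wins overall), so the answer turns on the causal role of week-4 weight band.
Because the diet influences week-4 weight band, week-4 weight band is a post-treatment mediator, not a confounder. Stratifying on it would bias the estimate; the causal effect is the crude pooled difference.
The causal difference is the pooled difference: 0.550 − 0.643 = -0.093.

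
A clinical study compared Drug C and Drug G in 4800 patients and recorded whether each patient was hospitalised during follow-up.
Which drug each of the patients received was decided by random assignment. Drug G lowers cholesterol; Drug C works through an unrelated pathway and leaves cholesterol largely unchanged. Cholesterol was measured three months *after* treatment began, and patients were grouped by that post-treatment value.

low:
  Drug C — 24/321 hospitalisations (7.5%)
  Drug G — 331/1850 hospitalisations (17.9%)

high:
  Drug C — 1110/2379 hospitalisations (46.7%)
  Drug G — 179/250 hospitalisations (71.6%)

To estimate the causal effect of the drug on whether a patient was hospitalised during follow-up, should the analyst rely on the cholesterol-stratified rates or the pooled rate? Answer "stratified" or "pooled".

Cholesterol is recorded after the drug and is itself shifted by it — it sits on the causal path from drug to outcome. Conditioning on a mediator would strip out part of the effect we want; the pooled comparison gives the total causal effect.
Pooled: Drug C 42.0% vs Drug G 24.3%; Drug G is lower overall.

pooled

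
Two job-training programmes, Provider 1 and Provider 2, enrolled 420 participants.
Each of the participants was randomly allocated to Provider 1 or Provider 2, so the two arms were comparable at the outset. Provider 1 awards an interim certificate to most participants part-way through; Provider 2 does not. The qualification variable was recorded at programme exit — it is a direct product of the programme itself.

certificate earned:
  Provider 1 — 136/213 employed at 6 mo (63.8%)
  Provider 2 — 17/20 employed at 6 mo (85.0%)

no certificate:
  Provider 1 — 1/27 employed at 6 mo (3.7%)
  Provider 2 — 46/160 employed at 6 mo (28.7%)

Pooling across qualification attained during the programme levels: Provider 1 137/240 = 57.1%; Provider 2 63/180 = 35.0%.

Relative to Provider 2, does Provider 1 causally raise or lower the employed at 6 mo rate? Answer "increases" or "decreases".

increases

The qualification attained during the programme-specific comparison favours Provider 2 throughout, but the pooled figures favour Provider 1. The question is whether to condition on qualification attained during the programme.
The distribution of qualification attained during the programme is itself part of what the programme does — it is an intermediate outcome. Holding it fixed would remove that part of the effect; the total effect is the pooled difference.
Pooled: Provider 1 57.1% vs Provider 2 35.0%; Provider 1 is higher overall.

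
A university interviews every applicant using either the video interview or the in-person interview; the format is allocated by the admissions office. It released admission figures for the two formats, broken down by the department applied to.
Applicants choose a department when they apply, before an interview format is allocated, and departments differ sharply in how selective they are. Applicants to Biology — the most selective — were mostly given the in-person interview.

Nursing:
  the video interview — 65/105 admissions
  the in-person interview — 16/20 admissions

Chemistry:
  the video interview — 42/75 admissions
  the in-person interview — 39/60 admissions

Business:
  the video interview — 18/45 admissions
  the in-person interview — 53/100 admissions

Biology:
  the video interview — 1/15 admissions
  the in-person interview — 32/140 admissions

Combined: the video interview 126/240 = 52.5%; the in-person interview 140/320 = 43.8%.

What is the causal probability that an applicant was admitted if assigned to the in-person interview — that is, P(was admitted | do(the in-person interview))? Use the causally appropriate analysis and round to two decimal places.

Department differs across interview formats for reasons unrelated to any effect of the interview format itself, and it separately predicts the outcome — a classic confounder. We must compare within department levels.
Standardising the in-person interview to the population department mix: 0.223·16/20 + 0.241·39/60 + 0.259·53/100 + 0.277·32/140 = 0.536.

0.54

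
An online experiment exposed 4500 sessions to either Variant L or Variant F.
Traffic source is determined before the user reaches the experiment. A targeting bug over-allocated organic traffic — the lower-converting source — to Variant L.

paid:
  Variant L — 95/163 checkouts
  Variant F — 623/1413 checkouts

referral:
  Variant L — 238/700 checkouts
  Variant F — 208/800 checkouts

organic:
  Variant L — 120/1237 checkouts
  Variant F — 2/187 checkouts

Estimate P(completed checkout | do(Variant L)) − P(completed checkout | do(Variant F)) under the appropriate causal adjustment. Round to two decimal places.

Traffic source is set before the variant has any effect — it is not caused by the variant — and it independently drives the outcome. That makes it a confounder, so the causal comparison is within traffic source levels.
Adjusting over the population distribution of traffic source: 0.350·(0.583−0.441) + 0.333·(0.340−0.260) + 0.316·(0.097−0.011) = +0.104.

+0.10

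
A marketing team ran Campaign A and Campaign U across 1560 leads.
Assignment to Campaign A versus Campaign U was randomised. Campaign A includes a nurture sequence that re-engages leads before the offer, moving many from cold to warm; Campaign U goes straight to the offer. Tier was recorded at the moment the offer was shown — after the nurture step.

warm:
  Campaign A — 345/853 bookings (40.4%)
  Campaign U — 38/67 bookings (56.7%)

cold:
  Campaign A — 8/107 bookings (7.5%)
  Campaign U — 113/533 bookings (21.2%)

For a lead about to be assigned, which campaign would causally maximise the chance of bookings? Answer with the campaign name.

Campaign U is higher inside every engagement tier stratum but Campaign A is higher in aggregate. Whether to stratify depends on how engagement tier relates to the campaign.
Engagement tier is downstream of the campaign. One should not condition on a consequence of treatment, so the overall rates are the right comparison.
Pooled: Campaign A 36.8% vs Campaign U 25.2%; Campaign A is higher overall.

Campaign A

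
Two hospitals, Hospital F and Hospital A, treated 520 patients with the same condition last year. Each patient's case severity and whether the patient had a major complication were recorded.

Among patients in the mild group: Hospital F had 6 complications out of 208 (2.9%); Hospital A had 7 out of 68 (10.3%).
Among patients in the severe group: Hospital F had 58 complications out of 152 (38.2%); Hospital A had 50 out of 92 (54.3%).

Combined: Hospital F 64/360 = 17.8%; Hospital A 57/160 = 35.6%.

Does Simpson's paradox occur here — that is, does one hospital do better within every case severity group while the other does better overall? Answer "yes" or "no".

Within each case severity level (mild 2.9% vs 10.3%; severe 38.2% vs 54.3%), Hospital F has the lower rate every time. Pooled: 17.8% vs 35.6% — Hospital F has the lower rate overall. They agree.

no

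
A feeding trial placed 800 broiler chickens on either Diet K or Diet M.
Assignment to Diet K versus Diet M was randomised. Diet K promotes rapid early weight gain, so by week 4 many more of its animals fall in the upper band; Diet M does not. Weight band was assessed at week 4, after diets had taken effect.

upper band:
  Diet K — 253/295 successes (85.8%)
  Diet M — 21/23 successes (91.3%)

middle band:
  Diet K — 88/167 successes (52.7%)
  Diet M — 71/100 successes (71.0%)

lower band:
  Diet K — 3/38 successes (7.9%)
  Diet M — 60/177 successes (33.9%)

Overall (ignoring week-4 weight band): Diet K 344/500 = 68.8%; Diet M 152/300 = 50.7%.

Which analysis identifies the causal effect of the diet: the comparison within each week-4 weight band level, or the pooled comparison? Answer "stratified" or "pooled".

The week-4 weight band-specific comparison favours Diet M throughout, but the pooled figures favour Diet K. The question is whether to condition on week-4 weight band.
Week-4 weight band is downstream of the diet. One should not condition on a consequence of treatment, so the overall rates are the right comparison.
Pooled: Diet K 68.8% vs Diet M 50.7%; Diet K is higher overall.

pooled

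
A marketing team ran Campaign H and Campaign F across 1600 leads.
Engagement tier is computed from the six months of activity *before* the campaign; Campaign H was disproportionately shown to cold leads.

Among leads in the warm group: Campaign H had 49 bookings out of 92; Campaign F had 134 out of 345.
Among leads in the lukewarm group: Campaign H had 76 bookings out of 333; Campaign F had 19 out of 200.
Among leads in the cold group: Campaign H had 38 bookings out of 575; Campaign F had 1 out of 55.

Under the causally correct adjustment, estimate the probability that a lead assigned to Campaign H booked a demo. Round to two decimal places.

Nothing the campaign does changes engagement tier; the imbalance is an allocation artefact. With engagement tier also predicting the outcome, the pooled figure is confounded, and the within-stratum comparison is the causal one.
Standardising Campaign H to the population engagement tier mix: 0.273·49/92 + 0.333·76/333 + 0.394·38/575 = 0.248.

0.25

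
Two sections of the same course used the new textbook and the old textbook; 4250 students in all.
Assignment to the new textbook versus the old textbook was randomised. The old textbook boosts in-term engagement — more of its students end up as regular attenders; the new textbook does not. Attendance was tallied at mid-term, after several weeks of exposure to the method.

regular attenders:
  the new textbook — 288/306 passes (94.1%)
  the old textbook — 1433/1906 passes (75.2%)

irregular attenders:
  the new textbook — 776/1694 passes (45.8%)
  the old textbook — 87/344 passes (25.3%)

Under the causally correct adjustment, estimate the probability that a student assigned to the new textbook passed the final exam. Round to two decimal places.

0.53

Mid-term attendance is recorded after the teaching method and is itself shifted by it — it sits on the causal path from teaching method to outcome. Conditioning on a mediator would strip out part of the effect we want; the pooled comparison gives the total causal effect.
So P(outcome | do(the new textbook)) is just the pooled rate for the new textbook: 1064/2000 = 0.532.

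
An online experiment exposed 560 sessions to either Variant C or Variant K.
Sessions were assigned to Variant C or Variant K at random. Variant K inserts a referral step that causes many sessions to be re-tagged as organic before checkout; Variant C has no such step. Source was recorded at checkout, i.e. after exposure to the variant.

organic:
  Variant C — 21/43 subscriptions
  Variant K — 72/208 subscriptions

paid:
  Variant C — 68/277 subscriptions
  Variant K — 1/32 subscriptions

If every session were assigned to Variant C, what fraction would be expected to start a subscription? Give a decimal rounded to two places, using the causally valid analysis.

0.28

Variant C is higher inside every traffic source stratum but Variant K is higher in aggregate. Whether to stratify depends on how traffic source relates to the variant.
Traffic source is recorded after the variant and is itself shifted by it — it sits on the causal path from variant to outcome. Conditioning on a mediator would strip out part of the effect we want; the pooled comparison gives the total causal effect.
So P(outcome | do(Variant C)) is just the pooled rate for Variant C: 89/320 = 0.278.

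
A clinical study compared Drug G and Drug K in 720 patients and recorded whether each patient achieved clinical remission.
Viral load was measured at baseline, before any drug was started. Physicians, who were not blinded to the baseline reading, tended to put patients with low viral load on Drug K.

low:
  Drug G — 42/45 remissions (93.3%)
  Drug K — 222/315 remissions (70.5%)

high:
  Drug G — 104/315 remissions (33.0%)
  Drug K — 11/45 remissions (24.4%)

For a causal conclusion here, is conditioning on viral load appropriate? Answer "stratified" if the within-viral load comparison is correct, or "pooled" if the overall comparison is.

The viral load-specific comparison favours Drug G throughout, but the pooled figures favour Drug K. The question is whether to condition on viral load.
The imbalance in viral load arose from how patients were allocated, not from anything the drug did; and viral load independently affects the outcome. The pooled gap is confounded — condition on viral load.
Within each level — low: 93.3% vs 70.5%; high: 33.0% vs 24.4% — Drug G is higher every time.

stratified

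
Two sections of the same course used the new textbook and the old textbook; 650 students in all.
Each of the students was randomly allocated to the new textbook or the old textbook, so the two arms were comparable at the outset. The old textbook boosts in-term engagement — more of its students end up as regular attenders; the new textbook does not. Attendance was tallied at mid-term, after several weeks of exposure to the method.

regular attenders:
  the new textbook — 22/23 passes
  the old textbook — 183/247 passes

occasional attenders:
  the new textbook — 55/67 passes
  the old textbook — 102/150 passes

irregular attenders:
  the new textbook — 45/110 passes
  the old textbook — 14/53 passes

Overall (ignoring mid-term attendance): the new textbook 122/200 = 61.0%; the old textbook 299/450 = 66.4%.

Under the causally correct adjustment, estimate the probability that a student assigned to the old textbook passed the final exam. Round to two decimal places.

Mid-term attendance lies on the pathway teaching method → mid-term attendance → outcome, so adjusting for it blocks the indirect effect. For the total causal effect of teaching method, use the unadjusted pooled rates.
So P(outcome | do(the old textbook)) is just the pooled rate for the old textbook: 299/450 = 0.664.

0.66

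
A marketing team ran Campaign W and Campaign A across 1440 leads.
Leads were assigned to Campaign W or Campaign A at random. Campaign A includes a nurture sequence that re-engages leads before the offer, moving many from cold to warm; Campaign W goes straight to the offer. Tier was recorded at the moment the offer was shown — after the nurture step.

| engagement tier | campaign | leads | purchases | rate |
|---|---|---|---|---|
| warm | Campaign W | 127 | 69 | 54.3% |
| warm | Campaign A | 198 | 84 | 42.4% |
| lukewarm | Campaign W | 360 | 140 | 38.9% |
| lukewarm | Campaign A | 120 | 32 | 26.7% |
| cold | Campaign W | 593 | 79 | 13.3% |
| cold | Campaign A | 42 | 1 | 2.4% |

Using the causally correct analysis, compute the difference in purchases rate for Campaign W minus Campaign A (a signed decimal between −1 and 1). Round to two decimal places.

-0.06

The stratified and pooled comparisons disagree (Campaign W wins within each engagement tier; Campaign A wins overall), so the answer turns on the causal role of engagement tier.
Because the campaign influences engagement tier, engagement tier is a post-treatment mediator, not a confounder. Stratifying on it would bias the estimate; the causal effect is the crude pooled difference.
The causal difference is the pooled difference: 0.267 − 0.325 = -0.058.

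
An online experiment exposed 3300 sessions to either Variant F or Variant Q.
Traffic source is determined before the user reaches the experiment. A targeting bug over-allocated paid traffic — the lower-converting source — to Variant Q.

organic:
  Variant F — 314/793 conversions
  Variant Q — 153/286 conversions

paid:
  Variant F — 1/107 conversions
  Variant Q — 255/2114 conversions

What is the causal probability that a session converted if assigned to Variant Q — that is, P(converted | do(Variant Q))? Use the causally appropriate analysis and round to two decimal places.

The traffic source-specific comparison favours Variant Q throughout, but the pooled figures favour Variant F. The question is whether to condition on traffic source.
Nothing the variant does changes traffic source; the imbalance is an allocation artefact. With traffic source also predicting the outcome, the pooled figure is confounded, and the within-stratum comparison is the causal one.
Standardising Variant Q to the population traffic source mix: 0.327·153/286 + 0.673·255/2114 = 0.256.

0.26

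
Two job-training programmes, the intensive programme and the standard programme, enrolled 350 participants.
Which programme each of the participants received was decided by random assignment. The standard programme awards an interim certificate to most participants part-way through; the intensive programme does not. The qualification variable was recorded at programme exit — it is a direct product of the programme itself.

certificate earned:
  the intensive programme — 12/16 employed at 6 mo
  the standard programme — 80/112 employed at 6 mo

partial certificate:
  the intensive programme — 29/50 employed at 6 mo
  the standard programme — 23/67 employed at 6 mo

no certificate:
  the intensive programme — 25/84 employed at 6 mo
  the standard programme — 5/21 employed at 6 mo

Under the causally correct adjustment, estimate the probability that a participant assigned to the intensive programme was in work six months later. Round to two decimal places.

The qualification attained during the programme-specific comparison favours the intensive programme throughout, but the pooled figures favour the standard programme. The question is whether to condition on qualification attained during the programme.
Qualification attained during the programme is recorded after the programme and is itself shifted by it — it sits on the causal path from programme to outcome. Conditioning on a mediator would strip out part of the effect we want; the pooled comparison gives the total causal effect.
So P(outcome | do(the intensive programme)) is just the pooled rate for the intensive programme: 66/150 = 0.440.

0.44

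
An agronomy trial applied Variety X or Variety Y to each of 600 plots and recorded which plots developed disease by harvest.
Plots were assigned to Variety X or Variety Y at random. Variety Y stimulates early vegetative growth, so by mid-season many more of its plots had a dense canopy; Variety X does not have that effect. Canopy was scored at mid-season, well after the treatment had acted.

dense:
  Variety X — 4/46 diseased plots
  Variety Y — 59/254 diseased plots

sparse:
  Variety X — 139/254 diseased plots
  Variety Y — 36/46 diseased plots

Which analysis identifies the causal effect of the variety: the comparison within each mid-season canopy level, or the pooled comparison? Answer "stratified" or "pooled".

pooled

The stratified and pooled comparisons disagree (Variety X wins within each mid-season canopy; Variety Y wins overall), so the answer turns on the causal role of mid-season canopy.
Mid-season canopy is downstream of the variety. One should not condition on a consequence of treatment, so the overall rates are the right comparison.
Pooled: Variety X 47.7% vs Variety Y 31.7%; Variety Y is lower overall.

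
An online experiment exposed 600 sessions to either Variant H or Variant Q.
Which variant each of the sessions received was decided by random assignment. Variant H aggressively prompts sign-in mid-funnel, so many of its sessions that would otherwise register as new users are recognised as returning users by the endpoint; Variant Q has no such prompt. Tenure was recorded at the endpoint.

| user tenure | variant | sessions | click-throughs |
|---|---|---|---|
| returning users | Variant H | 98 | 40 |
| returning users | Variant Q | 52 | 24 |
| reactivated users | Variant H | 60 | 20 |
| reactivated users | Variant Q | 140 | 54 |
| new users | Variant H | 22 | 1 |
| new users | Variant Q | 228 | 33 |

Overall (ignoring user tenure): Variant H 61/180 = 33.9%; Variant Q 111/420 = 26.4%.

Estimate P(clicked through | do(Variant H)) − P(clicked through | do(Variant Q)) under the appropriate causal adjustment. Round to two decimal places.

+0.07

Within every user tenure level Variant Q has the higher rate, yet pooled Variant H does — Simpson's reversal.
User tenure lies on the pathway variant → user tenure → outcome, so adjusting for it blocks the indirect effect. For the total causal effect of variant, use the unadjusted pooled rates.
The causal difference is the pooled difference: 0.339 − 0.264 = +0.075.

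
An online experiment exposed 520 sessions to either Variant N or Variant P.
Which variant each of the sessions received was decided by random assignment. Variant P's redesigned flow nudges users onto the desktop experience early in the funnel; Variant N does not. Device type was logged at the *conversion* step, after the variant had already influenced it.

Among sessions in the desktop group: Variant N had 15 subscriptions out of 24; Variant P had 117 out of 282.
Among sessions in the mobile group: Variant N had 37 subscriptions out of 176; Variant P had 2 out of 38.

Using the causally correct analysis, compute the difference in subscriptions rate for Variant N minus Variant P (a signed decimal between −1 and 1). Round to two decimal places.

-0.11

Device type lies on the pathway variant → device type → outcome, so adjusting for it blocks the indirect effect. For the total causal effect of variant, use the unadjusted pooled rates.
The causal difference is the pooled difference: 0.260 − 0.372 = -0.112.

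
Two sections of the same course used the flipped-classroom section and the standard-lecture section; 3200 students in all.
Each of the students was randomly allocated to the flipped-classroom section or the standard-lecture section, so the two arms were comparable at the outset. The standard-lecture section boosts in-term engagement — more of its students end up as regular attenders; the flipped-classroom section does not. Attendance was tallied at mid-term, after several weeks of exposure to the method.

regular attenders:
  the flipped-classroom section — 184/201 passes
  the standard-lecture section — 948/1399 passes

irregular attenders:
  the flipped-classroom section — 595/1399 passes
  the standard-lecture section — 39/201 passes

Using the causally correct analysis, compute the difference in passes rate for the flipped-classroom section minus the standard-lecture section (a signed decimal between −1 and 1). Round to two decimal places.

-0.13

the flipped-classroom section is higher inside every mid-term attendance stratum but the standard-lecture section is higher in aggregate. Whether to stratify depends on how mid-term attendance relates to the teaching method.
Mid-term attendance here is a post-treatment variable shaped by the teaching method; conditioning on it would introduce bias rather than remove it. The overall comparison is the causal one.
The causal difference is the pooled difference: 0.487 − 0.617 = -0.130.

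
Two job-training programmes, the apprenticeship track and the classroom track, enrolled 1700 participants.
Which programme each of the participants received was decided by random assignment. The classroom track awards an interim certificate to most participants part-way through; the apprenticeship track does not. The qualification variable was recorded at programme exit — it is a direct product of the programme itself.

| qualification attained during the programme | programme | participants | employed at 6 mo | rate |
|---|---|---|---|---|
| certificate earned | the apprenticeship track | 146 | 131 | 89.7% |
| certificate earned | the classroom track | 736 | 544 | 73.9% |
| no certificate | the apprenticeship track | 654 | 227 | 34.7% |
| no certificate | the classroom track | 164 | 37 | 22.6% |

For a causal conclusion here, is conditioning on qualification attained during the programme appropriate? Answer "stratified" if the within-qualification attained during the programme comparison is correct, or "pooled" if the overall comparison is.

pooled

The qualification attained during the programme-specific comparison favours the apprenticeship track throughout, but the pooled figures favour the classroom track. The question is whether to condition on qualification attained during the programme.
Qualification attained during the programme here is a post-treatment variable shaped by the programme; conditioning on it would introduce bias rather than remove it. The overall comparison is the causal one.
Pooled: the apprenticeship track 44.8% vs the classroom track 64.6%; the classroom track is higher overall.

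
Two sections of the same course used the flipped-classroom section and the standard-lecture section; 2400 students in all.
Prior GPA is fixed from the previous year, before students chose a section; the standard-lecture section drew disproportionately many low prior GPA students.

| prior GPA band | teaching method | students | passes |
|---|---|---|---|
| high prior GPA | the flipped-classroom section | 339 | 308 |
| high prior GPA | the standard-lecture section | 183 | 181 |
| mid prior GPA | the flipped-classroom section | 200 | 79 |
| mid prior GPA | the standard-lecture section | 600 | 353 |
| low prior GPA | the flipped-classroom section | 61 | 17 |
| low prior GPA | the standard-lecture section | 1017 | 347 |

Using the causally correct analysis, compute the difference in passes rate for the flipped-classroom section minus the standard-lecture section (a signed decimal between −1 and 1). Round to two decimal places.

-0.11

The imbalance in prior GPA band arose from how students were allocated, not from anything the teaching method did; and prior GPA band independently affects the outcome. The pooled gap is confounded — condition on prior GPA band.
Adjusting over the population distribution of prior GPA band: 0.217·(0.909−0.989) + 0.333·(0.395−0.588) + 0.449·(0.279−0.341) = -0.110.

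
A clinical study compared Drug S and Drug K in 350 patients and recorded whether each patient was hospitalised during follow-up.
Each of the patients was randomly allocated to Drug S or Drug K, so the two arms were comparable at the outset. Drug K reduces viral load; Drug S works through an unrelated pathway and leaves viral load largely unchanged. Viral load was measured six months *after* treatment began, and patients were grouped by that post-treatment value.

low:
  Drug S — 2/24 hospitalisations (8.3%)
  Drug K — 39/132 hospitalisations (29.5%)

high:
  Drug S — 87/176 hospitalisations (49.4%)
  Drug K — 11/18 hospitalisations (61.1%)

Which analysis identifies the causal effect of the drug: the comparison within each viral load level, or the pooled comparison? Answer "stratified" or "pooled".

Within every viral load level Drug S has the lower rate, yet pooled Drug K does — Simpson's reversal.
Because the drug influences viral load, viral load is a post-treatment mediator, not a confounder. Stratifying on it would bias the estimate; the causal effect is the crude pooled difference.
Pooled: Drug S 44.5% vs Drug K 33.3%; Drug K is lower overall.

pooled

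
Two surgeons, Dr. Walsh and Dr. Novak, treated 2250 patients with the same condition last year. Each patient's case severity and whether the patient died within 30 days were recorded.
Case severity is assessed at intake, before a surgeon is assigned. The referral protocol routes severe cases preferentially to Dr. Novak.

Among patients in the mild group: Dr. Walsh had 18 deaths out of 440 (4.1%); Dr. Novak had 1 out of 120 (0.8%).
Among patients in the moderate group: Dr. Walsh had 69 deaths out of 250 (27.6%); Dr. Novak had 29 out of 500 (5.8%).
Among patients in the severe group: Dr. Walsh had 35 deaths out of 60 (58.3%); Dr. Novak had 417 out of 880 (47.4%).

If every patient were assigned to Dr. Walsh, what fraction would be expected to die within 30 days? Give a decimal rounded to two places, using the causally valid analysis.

Within every case severity level Dr. Novak has the lower rate, yet pooled Dr. Walsh does — Simpson's reversal.
Nothing the surgeon does changes case severity; the imbalance is an allocation artefact. With case severity also predicting the outcome, the pooled figure is confounded, and the within-stratum comparison is the causal one.
Standardising Dr. Walsh to the population case severity mix: 0.249·18/440 + 0.333·69/250 + 0.418·35/60 = 0.346.

0.35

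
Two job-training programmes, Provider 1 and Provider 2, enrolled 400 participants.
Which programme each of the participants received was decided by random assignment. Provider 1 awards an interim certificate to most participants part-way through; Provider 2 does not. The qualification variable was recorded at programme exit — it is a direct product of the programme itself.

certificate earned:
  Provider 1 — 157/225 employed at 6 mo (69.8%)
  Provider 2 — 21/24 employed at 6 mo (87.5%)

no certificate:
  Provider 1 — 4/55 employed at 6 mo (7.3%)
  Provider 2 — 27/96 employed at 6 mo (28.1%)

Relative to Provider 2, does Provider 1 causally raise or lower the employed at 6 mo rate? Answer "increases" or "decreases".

Because the programme influences qualification attained during the programme, qualification attained during the programme is a post-treatment mediator, not a confounder. Stratifying on it would bias the estimate; the causal effect is the crude pooled difference.
Pooled: Provider 1 57.5% vs Provider 2 40.0%; Provider 1 is higher overall.

increases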